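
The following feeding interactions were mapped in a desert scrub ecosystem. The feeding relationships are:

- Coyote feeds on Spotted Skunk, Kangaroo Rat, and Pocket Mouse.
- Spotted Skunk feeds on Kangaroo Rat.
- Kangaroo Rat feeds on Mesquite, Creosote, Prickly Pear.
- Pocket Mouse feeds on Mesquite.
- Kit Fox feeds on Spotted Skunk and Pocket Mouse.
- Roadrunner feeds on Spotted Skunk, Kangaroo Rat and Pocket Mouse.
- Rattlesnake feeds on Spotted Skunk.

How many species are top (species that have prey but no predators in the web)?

Top species (has prey, but nothing eats it): Rattlesnake, Coyote, Roadrunner, Kit Fox.
Count: 4.

4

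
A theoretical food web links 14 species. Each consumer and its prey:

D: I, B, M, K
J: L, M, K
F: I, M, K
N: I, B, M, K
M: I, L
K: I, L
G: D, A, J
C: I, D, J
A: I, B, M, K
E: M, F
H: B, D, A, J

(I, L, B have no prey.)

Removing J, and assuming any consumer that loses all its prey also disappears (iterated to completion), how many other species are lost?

Remove J.
Every predator of it retains at least one other prey: H still has B, D, A; C still has I, D; G still has D, A.
No consumer loses all prey, so no secondary extinctions occur.

0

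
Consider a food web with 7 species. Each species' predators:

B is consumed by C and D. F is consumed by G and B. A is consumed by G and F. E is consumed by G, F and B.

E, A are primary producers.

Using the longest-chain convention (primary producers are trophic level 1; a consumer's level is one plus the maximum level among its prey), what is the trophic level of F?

Trophic level 2

E is a producer → level 1.
F eats E (level 1); other prey at levels: A 1 → level 2.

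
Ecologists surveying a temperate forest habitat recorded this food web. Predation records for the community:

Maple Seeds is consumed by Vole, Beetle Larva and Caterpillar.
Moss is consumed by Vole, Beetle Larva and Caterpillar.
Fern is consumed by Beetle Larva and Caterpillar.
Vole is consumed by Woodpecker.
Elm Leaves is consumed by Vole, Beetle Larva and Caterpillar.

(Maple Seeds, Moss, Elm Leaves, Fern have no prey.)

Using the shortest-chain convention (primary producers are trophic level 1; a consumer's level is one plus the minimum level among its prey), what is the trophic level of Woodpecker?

Maple Seeds is a producer → level 1.
Vole eats Maple Seeds → level 2.
Woodpecker eats Vole → level 3.
No prey of Woodpecker is below level 2, so 3 is the minimum.

Trophic level 3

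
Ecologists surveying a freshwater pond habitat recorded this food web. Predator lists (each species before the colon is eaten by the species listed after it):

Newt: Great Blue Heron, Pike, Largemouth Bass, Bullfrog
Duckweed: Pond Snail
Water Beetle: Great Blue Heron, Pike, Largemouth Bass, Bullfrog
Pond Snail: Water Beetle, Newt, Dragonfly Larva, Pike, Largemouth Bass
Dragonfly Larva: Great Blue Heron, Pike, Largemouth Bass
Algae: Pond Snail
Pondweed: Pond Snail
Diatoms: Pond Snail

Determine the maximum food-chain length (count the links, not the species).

One longest chain: Duckweed → Pond Snail → Water Beetle → Great Blue Heron.
It has 4 species and 3 links.

3 links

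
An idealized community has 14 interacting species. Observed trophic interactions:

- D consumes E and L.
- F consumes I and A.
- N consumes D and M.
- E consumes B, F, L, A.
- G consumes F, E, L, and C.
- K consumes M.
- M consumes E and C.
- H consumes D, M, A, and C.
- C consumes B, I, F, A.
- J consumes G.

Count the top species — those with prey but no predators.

4

Top species (has prey, but nothing eats it): J, N, K, H.
Count: 4.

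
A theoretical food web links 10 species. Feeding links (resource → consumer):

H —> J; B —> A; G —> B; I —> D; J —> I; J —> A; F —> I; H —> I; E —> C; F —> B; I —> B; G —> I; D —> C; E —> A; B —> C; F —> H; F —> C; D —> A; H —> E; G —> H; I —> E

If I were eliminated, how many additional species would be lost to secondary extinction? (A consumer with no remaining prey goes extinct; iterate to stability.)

1

Remove I.
Round 1: D (all prey gone) → extinct.
No further losses. Total secondary extinctions: 1.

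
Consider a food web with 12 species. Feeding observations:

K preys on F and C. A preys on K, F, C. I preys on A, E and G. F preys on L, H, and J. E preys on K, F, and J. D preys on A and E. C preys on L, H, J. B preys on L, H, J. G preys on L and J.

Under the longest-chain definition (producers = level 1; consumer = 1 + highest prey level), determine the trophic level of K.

Trophic level 3

H is a producer → level 1.
C eats H (level 1); other prey at levels: L 1, J 1 → level 2.
K eats C (level 2); other prey at levels: F 2 → level 3.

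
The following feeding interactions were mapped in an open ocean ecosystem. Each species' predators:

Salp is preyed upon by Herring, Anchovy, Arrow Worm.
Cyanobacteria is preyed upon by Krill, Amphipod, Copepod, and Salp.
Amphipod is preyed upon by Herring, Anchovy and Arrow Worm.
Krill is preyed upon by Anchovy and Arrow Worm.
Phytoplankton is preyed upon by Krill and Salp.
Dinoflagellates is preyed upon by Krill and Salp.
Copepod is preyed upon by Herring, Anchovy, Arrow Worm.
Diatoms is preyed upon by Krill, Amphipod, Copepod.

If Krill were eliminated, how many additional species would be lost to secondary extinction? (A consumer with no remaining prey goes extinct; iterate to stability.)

Remove Krill.
Every predator of it retains at least one other prey: Arrow Worm still has Copepod, Salp, Amphipod; Anchovy still has Copepod, Salp, Amphipod.
No consumer loses all prey, so no secondary extinctions occur.

0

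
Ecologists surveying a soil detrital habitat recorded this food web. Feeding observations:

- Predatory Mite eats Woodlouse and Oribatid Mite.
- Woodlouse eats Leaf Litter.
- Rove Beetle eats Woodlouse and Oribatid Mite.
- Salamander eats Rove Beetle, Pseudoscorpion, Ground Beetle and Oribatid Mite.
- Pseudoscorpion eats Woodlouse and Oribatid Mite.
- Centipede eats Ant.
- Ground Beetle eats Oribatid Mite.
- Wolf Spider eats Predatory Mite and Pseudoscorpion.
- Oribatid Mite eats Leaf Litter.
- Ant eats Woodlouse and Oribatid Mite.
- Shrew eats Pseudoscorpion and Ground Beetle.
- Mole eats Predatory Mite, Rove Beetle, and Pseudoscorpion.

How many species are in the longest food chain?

4 species

One longest chain: Leaf Litter → Woodlouse → Ant → Centipede.
It has 4 species and 3 links.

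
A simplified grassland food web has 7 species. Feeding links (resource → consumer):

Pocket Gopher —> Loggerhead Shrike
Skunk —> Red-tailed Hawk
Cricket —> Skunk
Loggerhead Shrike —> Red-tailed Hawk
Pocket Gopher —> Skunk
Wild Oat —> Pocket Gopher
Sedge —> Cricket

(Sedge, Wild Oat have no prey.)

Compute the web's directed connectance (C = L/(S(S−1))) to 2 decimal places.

The web has S = 7 species and L = 7 feeding links.
C = L / (S(S−1)) = 7 / 42 = 0.1667 ≈ 0.17.

C = 0.17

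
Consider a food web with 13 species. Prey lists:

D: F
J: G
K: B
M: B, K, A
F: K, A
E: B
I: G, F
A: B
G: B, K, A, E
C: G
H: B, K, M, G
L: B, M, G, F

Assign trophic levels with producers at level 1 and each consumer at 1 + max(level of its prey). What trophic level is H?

B is a producer → level 1.
K eats B → level 2.
M eats K (level 2); other prey at levels: B 1, A 2 → level 3.
H eats M (level 3); other prey at levels: B 1, K 2, G 3 → level 4.

Trophic level 4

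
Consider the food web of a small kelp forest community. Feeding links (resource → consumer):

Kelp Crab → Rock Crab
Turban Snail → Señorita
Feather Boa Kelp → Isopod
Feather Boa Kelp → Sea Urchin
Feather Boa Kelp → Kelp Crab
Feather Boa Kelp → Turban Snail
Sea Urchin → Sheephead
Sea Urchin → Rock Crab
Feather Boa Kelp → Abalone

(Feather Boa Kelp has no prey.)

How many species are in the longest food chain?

One longest chain: Feather Boa Kelp → Sea Urchin → Sheephead.
It has 3 species and 2 links.

3 species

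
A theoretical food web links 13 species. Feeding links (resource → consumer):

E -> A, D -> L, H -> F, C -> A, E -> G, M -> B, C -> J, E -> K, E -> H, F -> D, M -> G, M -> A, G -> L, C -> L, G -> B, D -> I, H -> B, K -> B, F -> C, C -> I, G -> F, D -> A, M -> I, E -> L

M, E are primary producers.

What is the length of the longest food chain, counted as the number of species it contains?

One longest chain: M → G → F → C → I.
It has 5 species and 4 links.

5 species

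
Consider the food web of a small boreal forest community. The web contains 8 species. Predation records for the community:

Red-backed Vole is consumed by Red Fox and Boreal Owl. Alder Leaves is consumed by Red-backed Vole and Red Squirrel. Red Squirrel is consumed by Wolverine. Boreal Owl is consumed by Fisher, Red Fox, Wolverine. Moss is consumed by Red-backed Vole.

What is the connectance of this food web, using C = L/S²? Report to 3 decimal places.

The web has S = 8 species and L = 9 feeding links.
C = L / S² = 9 / 64 = 0.1406 ≈ 0.141.

C = 0.141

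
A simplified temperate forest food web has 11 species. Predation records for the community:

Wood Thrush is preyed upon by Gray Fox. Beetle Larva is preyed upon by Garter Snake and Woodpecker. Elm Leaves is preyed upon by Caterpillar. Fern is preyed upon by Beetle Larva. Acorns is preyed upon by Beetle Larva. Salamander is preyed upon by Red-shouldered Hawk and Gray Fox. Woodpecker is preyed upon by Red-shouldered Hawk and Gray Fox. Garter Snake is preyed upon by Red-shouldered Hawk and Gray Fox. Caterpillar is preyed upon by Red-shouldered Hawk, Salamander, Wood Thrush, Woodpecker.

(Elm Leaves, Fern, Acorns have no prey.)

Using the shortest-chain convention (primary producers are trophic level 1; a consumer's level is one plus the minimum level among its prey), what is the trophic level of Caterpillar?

Trophic level 2

Elm Leaves is a producer → level 1.
Caterpillar eats Elm Leaves → level 2.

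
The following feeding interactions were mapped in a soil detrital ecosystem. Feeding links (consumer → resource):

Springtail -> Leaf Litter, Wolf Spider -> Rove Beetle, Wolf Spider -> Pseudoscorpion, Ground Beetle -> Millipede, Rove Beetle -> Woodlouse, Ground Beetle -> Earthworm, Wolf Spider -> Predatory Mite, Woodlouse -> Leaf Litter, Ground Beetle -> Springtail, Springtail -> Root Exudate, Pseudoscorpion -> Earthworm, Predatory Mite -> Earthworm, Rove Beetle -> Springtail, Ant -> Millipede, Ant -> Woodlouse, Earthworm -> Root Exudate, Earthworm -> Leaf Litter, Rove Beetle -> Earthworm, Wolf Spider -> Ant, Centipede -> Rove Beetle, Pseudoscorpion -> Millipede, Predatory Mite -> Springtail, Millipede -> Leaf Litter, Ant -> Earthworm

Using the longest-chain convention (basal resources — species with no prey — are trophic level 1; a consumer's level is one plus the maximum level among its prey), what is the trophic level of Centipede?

Trophic level 4

Leaf Litter has no prey (basal) → level 1.
Earthworm eats Leaf Litter (level 1); other prey at levels: Root Exudate 1 → level 2.
Rove Beetle eats Earthworm (level 2); other prey at levels: Springtail 2, Woodlouse 2 → level 3.
Centipede eats Rove Beetle → level 4.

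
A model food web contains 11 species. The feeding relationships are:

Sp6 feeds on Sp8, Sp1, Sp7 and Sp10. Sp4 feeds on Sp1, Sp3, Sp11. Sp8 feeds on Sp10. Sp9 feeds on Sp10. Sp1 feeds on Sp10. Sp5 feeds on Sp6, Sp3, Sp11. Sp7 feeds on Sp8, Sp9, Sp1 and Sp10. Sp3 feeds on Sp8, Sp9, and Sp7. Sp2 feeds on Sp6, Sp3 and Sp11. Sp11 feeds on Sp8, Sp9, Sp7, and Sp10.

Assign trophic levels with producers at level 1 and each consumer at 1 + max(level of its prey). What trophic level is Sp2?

Trophic level 5

Sp10 is a producer → level 1.
Sp8 eats Sp10 → level 2.
Sp7 eats Sp8 (level 2); other prey at levels: Sp10 1, Sp9 2, Sp1 2 → level 3.
Sp6 eats Sp7 (level 3); other prey at levels: Sp10 1, Sp8 2, Sp1 2 → level 4.
Sp2 eats Sp6 (level 4); other prey at levels: Sp11 4, Sp3 4 → level 5.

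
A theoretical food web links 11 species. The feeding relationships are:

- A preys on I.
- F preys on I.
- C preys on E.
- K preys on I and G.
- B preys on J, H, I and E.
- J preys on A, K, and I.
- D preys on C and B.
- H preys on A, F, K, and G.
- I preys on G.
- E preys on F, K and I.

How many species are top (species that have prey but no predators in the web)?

1

Top species (has prey, but nothing eats it): D.
Count: 1.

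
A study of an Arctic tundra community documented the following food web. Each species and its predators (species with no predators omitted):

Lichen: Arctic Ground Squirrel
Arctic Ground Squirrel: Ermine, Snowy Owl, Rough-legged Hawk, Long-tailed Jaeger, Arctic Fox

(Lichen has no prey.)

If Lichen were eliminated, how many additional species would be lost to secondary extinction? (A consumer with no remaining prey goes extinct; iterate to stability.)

Remove Lichen.
Round 1: Arctic Ground Squirrel (all prey gone) → extinct.
Round 2: Ermine (all prey gone), Snowy Owl (all prey gone), Rough-legged Hawk (all prey gone), Long-tailed Jaeger (all prey gone), Arctic Fox (all prey gone) → extinct.
No further losses. Total secondary extinctions: 6.

6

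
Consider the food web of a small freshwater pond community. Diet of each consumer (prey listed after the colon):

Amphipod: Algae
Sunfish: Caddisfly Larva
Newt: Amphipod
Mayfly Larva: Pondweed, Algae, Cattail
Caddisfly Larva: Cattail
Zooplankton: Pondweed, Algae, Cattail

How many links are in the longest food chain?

One longest chain: Cattail → Caddisfly Larva → Sunfish.
It has 3 species and 2 links.

2 links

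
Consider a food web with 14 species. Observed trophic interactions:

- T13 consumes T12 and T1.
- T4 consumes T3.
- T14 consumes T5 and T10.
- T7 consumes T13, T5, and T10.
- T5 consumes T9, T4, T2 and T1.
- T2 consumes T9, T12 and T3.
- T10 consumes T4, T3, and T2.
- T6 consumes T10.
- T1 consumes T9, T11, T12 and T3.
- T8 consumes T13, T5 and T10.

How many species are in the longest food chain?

One longest chain: T9 → T2 → T10 → T7.
It has 4 species and 3 links.

4 species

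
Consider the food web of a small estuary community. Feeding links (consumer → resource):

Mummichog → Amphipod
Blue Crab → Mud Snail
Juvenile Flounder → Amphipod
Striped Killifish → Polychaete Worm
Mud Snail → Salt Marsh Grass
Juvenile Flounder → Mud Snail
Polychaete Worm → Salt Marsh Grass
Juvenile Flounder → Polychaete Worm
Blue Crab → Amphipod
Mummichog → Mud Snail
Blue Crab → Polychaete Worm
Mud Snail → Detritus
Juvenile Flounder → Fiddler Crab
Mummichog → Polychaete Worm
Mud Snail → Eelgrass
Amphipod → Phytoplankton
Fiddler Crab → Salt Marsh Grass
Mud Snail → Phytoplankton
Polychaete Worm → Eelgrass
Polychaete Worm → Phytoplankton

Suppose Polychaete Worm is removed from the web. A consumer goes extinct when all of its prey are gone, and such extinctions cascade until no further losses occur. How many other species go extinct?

1

Remove Polychaete Worm.
Round 1: Striped Killifish (all prey gone) → extinct.
No further losses. Total secondary extinctions: 1.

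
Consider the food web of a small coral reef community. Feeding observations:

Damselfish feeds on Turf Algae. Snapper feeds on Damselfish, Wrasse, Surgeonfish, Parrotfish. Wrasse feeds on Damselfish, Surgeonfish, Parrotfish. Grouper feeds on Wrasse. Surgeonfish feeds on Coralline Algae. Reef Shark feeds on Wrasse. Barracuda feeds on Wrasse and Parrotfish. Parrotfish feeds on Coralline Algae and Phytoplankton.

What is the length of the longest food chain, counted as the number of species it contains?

4 species

One longest chain: Turf Algae → Damselfish → Wrasse → Barracuda.
It has 4 species and 3 links.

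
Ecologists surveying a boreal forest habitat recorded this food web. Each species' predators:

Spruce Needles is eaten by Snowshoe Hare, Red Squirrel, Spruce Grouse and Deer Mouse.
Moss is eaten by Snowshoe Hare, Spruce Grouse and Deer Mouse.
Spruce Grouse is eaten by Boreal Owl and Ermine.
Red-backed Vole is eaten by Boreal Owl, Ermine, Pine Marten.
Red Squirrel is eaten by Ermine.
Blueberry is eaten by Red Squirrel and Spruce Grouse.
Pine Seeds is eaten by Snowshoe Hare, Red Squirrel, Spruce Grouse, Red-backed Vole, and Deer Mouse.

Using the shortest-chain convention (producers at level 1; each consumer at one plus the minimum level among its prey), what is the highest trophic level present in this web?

3

Producers (level 1): Pine Seeds, Moss, Spruce Needles, Blueberry.
Following each consumer down to its lowest-level prey: Pine Seeds → Red-backed Vole → Pine Marten (levels 1 through 3).
All prey of Pine Marten (Red-backed Vole 2) are at level 2 or above, so Pine Marten is at level 1 + 2 = 3.
Every consumer has at least one prey at level 2 or below, so none exceeds level 3.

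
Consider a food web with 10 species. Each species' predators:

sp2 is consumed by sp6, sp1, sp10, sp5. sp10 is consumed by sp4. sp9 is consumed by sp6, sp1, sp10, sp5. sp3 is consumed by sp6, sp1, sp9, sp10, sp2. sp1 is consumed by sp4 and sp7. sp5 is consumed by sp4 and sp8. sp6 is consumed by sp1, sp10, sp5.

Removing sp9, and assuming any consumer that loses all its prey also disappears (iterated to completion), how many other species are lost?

Remove sp9.
Every predator of it retains at least one other prey: sp6 still has sp3, sp2; sp5 still has sp2, sp6; sp10 still has sp3, sp2, sp6; sp1 still has sp3, sp2, sp6.
No consumer loses all prey, so no secondary extinctions occur.

0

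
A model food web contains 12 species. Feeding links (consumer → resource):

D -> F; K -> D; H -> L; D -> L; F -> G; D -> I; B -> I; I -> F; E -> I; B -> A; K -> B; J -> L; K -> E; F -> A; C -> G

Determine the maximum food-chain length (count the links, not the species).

One longest chain: A → F → I → E → K.
It has 5 species and 4 links.

4 links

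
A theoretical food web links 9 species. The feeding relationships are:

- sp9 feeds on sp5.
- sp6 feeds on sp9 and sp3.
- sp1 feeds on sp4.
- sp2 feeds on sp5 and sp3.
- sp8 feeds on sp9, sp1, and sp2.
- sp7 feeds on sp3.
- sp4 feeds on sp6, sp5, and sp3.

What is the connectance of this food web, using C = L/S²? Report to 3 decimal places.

C = 0.160

The web has S = 9 species and L = 13 feeding links.
C = L / S² = 13 / 81 = 0.1605 ≈ 0.160.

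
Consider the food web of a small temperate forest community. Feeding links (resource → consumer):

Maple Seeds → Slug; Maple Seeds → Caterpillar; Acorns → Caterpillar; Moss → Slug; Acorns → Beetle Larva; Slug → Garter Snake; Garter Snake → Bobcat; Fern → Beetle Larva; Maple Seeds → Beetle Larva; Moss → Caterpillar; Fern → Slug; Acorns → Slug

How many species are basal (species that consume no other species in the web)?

4

Basal species (no prey listed): Fern, Maple Seeds, Moss, Acorns.
Count: 4.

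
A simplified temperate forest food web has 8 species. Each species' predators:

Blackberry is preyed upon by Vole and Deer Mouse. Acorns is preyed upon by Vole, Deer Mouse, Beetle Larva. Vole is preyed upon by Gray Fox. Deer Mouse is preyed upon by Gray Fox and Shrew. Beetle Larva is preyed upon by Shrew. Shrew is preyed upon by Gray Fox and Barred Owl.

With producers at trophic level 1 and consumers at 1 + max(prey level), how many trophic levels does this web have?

4

Producers (level 1): Acorns, Blackberry.
Acorns → Beetle Larva → Shrew → Gray Fox gives Gray Fox level 4.
No species has a prey at level 4, so no species reaches level 5.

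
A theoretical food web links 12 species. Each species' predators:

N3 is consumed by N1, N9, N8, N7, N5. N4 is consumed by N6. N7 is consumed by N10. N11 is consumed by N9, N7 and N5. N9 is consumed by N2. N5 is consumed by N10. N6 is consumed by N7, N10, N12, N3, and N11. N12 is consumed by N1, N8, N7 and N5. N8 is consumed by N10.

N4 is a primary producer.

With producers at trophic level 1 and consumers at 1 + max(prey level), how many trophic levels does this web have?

Producers (level 1): N4.
N4 → N6 → N12 → N5 → N10 gives N10 level 5.
No species has a prey at level 5, so no species reaches level 6.

5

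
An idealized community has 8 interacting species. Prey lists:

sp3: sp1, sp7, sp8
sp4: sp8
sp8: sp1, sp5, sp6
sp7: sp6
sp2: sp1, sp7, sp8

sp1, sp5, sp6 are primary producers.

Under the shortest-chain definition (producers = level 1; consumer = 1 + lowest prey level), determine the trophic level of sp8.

Trophic level 2

sp1 is a producer → level 1.
sp8 eats sp1 → level 2.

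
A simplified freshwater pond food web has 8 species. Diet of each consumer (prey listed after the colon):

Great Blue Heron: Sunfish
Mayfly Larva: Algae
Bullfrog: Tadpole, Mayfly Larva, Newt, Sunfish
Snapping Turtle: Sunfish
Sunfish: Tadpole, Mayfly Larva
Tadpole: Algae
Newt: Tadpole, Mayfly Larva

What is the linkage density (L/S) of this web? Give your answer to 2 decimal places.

There are L = 12 links among S = 8 species.
L/S = 12/8 = 1.5000 ≈ 1.50.

L/S = 1.50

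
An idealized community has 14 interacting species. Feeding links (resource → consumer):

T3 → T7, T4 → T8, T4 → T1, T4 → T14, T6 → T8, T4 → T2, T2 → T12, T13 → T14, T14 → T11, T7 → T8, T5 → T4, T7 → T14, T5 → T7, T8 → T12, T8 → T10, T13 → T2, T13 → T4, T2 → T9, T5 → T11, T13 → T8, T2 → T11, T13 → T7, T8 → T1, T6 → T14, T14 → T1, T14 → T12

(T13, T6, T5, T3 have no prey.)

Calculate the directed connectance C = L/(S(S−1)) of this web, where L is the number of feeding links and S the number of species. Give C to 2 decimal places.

The web has S = 14 species and L = 26 feeding links.
C = L / (S(S−1)) = 26 / 182 = 0.1429 ≈ 0.14.

C = 0.14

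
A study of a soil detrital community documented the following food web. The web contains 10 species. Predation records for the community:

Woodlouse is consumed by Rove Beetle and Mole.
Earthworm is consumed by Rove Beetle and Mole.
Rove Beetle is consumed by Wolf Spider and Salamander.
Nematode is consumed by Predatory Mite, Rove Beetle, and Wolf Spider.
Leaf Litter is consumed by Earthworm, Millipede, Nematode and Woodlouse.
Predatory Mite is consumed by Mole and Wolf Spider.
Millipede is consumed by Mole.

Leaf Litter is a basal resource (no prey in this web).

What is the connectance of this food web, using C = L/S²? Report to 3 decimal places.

C = 0.160

The web has S = 10 species and L = 16 feeding links.
C = L / S² = 16 / 100 = 0.1600 ≈ 0.160.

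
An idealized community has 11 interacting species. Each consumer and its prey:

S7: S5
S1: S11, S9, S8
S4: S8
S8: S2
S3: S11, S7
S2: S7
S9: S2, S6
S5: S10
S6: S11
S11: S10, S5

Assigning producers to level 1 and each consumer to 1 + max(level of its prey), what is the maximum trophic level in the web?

6

Producers (level 1): S10.
S10 → S5 → S7 → S2 → S8 → S1 gives S1 level 6.
No species has a prey at level 6, so no species reaches level 7.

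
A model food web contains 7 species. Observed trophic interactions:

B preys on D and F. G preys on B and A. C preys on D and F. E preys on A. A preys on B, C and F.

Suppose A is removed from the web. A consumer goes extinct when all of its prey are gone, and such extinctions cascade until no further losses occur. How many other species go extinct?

1

Remove A.
Round 1: E (all prey gone) → extinct.
No further losses. Total secondary extinctions: 1.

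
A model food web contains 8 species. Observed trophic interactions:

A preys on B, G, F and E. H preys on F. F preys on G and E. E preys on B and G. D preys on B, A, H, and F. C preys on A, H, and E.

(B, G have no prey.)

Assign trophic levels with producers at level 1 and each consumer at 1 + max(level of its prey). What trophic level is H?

Trophic level 4

B is a producer → level 1.
E eats B (level 1); other prey at levels: G 1 → level 2.
F eats E (level 2); other prey at levels: G 1 → level 3.
H eats F → level 4.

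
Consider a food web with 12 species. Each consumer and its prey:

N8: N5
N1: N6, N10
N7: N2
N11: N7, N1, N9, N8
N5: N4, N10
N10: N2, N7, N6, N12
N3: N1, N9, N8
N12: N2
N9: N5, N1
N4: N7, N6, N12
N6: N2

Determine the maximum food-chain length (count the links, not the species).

5 links

One longest chain: N2 → N7 → N4 → N5 → N9 → N11.
It has 6 species and 5 links.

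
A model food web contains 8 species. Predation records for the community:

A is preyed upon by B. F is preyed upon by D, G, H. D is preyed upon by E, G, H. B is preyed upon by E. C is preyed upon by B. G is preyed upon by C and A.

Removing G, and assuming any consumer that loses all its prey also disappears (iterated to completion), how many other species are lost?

Remove G.
Round 1: C (all prey gone), A (all prey gone) → extinct.
Round 2: B (all prey gone) → extinct.
No further losses. Total secondary extinctions: 3.

3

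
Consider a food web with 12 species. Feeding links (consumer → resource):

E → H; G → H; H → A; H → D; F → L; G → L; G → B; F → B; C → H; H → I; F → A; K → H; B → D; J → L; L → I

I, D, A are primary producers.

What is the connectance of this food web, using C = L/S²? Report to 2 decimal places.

C = 0.10

The web has S = 12 species and L = 15 feeding links.
C = L / S² = 15 / 144 = 0.1042 ≈ 0.10.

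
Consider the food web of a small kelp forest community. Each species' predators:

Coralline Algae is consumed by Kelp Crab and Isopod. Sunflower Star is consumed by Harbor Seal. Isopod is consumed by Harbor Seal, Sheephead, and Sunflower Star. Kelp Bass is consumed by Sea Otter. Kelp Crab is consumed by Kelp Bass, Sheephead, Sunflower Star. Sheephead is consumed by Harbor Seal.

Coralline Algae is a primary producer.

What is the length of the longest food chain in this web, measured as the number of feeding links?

3 links

One longest chain: Coralline Algae → Kelp Crab → Kelp Bass → Sea Otter.
It has 4 species and 3 links.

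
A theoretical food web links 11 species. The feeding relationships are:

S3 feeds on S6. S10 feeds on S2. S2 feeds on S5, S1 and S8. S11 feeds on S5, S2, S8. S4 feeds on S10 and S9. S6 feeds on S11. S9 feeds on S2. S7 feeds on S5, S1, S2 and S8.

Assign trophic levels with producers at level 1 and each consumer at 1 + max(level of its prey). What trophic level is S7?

S5 is a producer → level 1.
S2 eats S5 (level 1); other prey at levels: S1 1, S8 1 → level 2.
S7 eats S2 (level 2); other prey at levels: S5 1, S1 1, S8 1 → level 3.

Trophic level 3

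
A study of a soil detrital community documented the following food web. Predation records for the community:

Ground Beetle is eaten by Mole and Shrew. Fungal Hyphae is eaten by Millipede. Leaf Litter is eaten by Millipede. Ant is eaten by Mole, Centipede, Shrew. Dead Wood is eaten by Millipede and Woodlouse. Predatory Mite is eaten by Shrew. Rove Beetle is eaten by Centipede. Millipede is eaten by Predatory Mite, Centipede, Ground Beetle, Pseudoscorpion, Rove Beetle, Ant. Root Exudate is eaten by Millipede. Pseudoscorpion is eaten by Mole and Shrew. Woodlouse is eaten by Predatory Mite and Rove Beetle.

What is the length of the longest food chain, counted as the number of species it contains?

One longest chain: Dead Wood → Millipede → Ant → Mole.
It has 4 species and 3 links.

4 species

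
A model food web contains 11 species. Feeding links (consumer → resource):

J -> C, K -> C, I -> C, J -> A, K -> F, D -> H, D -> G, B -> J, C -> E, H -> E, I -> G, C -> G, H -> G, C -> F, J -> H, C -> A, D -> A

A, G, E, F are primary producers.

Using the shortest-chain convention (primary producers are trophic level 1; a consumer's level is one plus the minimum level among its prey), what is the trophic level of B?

A is a producer → level 1.
J eats A → level 2.
B eats J → level 3.
No prey of B is below level 2, so 3 is the minimum.

Trophic level 3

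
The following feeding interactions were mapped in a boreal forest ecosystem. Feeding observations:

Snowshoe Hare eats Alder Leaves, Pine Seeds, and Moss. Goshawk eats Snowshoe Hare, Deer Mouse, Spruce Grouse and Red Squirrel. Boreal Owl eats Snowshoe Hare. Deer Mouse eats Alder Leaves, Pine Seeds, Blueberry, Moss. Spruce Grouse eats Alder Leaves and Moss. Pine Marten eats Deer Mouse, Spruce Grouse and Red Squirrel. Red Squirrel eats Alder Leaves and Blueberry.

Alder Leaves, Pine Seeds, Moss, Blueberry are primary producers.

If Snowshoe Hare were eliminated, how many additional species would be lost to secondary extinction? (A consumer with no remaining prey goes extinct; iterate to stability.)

Remove Snowshoe Hare.
Round 1: Boreal Owl (all prey gone) → extinct.
No further losses. Total secondary extinctions: 1.

1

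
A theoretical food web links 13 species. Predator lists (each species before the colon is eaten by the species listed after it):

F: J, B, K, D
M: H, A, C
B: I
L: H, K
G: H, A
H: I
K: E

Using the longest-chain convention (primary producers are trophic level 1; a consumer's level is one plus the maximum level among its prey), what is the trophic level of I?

Trophic level 3

L is a producer → level 1.
H eats L (level 1); other prey at levels: M 1, G 1 → level 2.
I eats H (level 2); other prey at levels: B 2 → level 3.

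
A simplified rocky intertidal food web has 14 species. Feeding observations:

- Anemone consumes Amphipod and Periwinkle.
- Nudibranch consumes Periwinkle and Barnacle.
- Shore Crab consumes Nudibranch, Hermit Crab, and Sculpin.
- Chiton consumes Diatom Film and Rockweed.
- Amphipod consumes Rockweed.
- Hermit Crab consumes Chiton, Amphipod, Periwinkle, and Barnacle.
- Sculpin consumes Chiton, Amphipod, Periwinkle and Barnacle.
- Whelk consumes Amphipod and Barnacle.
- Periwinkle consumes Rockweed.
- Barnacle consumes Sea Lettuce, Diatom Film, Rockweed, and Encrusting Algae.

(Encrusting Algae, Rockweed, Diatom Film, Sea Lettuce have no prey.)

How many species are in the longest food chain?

One longest chain: Encrusting Algae → Barnacle → Hermit Crab → Shore Crab.
It has 4 species and 3 links.

4 species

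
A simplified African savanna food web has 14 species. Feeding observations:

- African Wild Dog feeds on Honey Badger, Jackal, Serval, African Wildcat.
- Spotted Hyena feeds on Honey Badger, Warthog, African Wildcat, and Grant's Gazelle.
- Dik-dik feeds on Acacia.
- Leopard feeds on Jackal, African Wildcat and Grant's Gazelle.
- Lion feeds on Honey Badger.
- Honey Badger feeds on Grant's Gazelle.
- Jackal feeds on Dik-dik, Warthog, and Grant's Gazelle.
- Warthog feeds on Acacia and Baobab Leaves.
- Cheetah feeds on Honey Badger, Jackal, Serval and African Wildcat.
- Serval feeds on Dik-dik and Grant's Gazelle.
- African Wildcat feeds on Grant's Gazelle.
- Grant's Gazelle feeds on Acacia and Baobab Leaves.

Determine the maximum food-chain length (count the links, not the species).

One longest chain: Acacia → Grant's Gazelle → Honey Badger → Lion.
It has 4 species and 3 links.

3 links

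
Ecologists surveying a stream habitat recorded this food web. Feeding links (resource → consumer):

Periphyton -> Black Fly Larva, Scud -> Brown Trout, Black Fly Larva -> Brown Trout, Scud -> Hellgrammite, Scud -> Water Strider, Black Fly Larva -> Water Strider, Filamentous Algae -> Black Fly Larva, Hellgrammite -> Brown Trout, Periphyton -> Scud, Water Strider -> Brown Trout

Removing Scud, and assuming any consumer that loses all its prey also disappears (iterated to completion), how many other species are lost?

1

Remove Scud.
Round 1: Hellgrammite (all prey gone) → extinct.
No further losses. Total secondary extinctions: 1.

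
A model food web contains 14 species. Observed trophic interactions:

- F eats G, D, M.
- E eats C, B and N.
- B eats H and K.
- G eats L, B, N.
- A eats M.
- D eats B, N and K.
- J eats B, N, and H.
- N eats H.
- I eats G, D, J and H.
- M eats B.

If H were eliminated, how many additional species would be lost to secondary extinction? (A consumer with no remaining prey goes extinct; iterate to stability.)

Remove H.
Round 1: N (all prey gone) → extinct.
No further losses. Total secondary extinctions: 1.

1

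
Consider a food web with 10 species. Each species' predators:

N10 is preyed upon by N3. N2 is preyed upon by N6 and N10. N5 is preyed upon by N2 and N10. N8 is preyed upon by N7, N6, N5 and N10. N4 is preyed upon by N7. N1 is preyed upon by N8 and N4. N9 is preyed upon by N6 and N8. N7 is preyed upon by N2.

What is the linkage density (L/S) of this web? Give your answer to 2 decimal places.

There are L = 15 links among S = 10 species.
L/S = 15/10 = 1.5000 ≈ 1.50.

L/S = 1.50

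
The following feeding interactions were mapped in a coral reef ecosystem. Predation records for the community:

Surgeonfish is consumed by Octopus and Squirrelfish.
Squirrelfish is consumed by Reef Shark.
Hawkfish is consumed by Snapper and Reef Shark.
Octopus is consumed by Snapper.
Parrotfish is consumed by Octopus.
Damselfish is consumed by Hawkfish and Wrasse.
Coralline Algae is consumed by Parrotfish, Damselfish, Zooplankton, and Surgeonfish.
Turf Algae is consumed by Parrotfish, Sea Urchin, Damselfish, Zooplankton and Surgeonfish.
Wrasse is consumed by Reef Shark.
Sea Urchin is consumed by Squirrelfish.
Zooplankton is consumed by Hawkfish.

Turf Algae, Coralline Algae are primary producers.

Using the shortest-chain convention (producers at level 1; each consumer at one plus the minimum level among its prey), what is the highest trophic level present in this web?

4

Producers (level 1): Turf Algae, Coralline Algae.
Following each consumer down to its lowest-level prey: Turf Algae → Surgeonfish → Octopus → Snapper (levels 1 through 4).
All prey of Snapper (Octopus 3, Hawkfish 3) are at level 3 or above, so Snapper is at level 1 + 3 = 4.
Every consumer has at least one prey at level 3 or below, so none exceeds level 4.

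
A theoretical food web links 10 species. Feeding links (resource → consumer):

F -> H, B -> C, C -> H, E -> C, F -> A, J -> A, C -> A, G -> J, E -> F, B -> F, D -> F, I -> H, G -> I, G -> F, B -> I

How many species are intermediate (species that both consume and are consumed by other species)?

4

Intermediate species (has both prey and predators): I, C, F, J.
Count: 4.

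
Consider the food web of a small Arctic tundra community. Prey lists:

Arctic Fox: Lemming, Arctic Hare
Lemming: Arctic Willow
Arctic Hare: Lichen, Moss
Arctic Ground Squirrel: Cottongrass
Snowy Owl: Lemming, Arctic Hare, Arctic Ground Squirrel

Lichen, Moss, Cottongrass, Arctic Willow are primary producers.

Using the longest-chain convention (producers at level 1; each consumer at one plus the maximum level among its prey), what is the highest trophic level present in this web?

3

Producers (level 1): Lichen, Moss, Cottongrass, Arctic Willow.
Arctic Willow → Lemming → Arctic Fox gives Arctic Fox level 3.
No species has a prey at level 3, so no species reaches level 4.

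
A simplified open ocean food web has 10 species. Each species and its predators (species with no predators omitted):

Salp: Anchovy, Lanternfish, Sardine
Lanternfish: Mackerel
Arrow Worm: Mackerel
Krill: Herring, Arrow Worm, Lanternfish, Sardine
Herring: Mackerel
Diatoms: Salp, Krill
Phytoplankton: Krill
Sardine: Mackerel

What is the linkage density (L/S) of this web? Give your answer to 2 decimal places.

There are L = 14 links among S = 10 species.
L/S = 14/10 = 1.4000 ≈ 1.40.

L/S = 1.40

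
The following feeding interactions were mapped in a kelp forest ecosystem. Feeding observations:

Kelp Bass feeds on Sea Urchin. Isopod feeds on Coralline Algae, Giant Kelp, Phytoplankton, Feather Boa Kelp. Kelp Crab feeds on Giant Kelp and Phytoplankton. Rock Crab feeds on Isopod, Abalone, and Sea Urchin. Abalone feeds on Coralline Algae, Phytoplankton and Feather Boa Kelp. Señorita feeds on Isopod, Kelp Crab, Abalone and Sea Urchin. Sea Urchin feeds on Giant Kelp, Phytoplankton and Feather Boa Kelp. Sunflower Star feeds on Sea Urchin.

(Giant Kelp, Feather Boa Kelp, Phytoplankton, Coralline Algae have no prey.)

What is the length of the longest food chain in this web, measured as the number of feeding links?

2 links

One longest chain: Giant Kelp → Sea Urchin → Sunflower Star.
It has 3 species and 2 links.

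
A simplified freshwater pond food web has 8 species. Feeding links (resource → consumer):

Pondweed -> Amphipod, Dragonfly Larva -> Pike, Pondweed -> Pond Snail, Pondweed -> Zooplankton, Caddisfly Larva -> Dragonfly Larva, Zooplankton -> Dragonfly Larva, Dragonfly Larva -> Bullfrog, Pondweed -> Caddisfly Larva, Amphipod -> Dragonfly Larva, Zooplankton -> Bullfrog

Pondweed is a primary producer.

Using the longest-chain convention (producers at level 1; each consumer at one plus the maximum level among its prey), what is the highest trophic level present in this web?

4

Producers (level 1): Pondweed.
Pondweed → Caddisfly Larva → Dragonfly Larva → Bullfrog gives Bullfrog level 4.
No species has a prey at level 4, so no species reaches level 5.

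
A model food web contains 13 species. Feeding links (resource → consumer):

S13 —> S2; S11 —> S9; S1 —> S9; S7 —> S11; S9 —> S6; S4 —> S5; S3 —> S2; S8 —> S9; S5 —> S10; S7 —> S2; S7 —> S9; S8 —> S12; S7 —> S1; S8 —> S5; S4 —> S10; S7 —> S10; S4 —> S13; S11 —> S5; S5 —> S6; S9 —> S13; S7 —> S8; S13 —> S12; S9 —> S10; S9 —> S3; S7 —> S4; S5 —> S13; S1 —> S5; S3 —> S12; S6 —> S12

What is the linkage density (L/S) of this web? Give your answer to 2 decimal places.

L/S = 2.23

There are L = 29 links among S = 13 species.
L/S = 29/13 = 2.2308 ≈ 2.23.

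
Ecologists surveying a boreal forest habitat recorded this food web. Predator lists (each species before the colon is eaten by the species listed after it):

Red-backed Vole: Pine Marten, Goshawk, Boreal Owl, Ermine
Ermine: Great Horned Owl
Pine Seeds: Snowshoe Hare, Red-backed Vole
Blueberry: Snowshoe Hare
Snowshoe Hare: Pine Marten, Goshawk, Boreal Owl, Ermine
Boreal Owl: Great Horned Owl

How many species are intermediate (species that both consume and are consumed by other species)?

Intermediate species (has both prey and predators): Snowshoe Hare, Red-backed Vole, Boreal Owl, Ermine.
Count: 4.

4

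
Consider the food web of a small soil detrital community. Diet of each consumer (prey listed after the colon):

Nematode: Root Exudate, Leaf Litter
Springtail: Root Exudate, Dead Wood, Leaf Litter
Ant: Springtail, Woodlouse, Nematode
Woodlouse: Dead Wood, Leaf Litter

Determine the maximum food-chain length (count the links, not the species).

2 links

One longest chain: Root Exudate → Springtail → Ant.
It has 3 species and 2 links.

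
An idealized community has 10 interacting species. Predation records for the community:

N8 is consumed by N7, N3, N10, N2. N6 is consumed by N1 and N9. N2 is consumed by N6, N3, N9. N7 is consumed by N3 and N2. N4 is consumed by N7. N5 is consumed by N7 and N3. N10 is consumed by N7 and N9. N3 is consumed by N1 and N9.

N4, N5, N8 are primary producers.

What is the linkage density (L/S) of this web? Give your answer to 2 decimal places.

L/S = 1.80

There are L = 18 links among S = 10 species.
L/S = 18/10 = 1.8000 ≈ 1.80.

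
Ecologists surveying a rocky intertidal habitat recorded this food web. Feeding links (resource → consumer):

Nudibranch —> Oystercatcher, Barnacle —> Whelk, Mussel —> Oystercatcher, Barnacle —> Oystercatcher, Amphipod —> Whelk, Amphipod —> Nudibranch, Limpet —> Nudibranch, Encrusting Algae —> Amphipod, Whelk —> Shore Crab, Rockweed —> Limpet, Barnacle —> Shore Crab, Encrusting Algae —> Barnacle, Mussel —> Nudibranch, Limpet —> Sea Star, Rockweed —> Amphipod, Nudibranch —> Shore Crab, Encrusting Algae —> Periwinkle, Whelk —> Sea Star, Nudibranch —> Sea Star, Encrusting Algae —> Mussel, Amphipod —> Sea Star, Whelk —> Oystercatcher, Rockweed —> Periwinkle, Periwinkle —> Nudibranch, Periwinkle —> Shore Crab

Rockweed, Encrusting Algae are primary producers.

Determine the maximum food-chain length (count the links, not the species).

One longest chain: Encrusting Algae → Mussel → Nudibranch → Oystercatcher.
It has 4 species and 3 links.

3 links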